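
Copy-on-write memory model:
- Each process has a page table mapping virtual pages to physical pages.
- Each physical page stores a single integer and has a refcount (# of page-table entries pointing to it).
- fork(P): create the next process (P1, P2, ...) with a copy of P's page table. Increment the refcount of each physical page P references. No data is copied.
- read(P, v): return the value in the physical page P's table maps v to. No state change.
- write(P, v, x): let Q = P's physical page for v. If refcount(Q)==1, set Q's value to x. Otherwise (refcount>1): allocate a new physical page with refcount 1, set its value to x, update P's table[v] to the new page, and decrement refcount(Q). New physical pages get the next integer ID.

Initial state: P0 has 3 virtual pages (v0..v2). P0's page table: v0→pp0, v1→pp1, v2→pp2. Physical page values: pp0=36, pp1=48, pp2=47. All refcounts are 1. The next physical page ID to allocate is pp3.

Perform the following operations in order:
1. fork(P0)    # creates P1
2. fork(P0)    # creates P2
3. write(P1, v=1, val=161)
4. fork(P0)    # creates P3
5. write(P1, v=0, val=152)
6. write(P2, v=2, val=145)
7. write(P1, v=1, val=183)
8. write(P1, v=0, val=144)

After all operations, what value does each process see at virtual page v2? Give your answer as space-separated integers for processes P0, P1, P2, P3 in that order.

Answer: 47 47 145 47

Derivation:
Op 1: fork(P0) -> P1. 3 ppages; refcounts: pp0:2 pp1:2 pp2:2
Op 2: fork(P0) -> P2. 3 ppages; refcounts: pp0:3 pp1:3 pp2:3
Op 3: write(P1, v1, 161). refcount(pp1)=3>1 -> COPY to pp3. 4 ppages; refcounts: pp0:3 pp1:2 pp2:3 pp3:1
Op 4: fork(P0) -> P3. 4 ppages; refcounts: pp0:4 pp1:3 pp2:4 pp3:1
Op 5: write(P1, v0, 152). refcount(pp0)=4>1 -> COPY to pp4. 5 ppages; refcounts: pp0:3 pp1:3 pp2:4 pp3:1 pp4:1
Op 6: write(P2, v2, 145). refcount(pp2)=4>1 -> COPY to pp5. 6 ppages; refcounts: pp0:3 pp1:3 pp2:3 pp3:1 pp4:1 pp5:1
Op 7: write(P1, v1, 183). refcount(pp3)=1 -> write in place. 6 ppages; refcounts: pp0:3 pp1:3 pp2:3 pp3:1 pp4:1 pp5:1
Op 8: write(P1, v0, 144). refcount(pp4)=1 -> write in place. 6 ppages; refcounts: pp0:3 pp1:3 pp2:3 pp3:1 pp4:1 pp5:1
P0: v2 -> pp2 = 47
P1: v2 -> pp2 = 47
P2: v2 -> pp5 = 145
P3: v2 -> pp2 = 47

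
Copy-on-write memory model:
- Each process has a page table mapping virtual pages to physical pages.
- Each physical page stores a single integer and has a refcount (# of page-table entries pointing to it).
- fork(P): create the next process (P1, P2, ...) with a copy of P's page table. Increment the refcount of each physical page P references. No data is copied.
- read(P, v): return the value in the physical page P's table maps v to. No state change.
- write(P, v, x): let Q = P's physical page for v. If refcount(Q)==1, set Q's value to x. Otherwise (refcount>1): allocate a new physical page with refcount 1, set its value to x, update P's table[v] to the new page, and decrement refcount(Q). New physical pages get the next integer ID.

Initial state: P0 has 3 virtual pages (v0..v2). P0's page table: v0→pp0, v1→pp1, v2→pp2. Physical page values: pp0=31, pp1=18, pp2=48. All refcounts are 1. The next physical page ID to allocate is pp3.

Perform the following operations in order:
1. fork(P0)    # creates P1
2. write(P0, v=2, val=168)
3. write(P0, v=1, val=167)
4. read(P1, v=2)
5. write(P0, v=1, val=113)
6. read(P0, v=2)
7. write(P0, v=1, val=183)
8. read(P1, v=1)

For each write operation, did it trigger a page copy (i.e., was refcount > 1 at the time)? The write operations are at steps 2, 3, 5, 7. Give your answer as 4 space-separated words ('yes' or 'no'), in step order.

Op 1: fork(P0) -> P1. 3 ppages; refcounts: pp0:2 pp1:2 pp2:2
Op 2: write(P0, v2, 168). refcount(pp2)=2>1 -> COPY to pp3. 4 ppages; refcounts: pp0:2 pp1:2 pp2:1 pp3:1
Op 3: write(P0, v1, 167). refcount(pp1)=2>1 -> COPY to pp4. 5 ppages; refcounts: pp0:2 pp1:1 pp2:1 pp3:1 pp4:1
Op 4: read(P1, v2) -> 48. No state change.
Op 5: write(P0, v1, 113). refcount(pp4)=1 -> write in place. 5 ppages; refcounts: pp0:2 pp1:1 pp2:1 pp3:1 pp4:1
Op 6: read(P0, v2) -> 168. No state change.
Op 7: write(P0, v1, 183). refcount(pp4)=1 -> write in place. 5 ppages; refcounts: pp0:2 pp1:1 pp2:1 pp3:1 pp4:1
Op 8: read(P1, v1) -> 18. No state change.

yes yes no no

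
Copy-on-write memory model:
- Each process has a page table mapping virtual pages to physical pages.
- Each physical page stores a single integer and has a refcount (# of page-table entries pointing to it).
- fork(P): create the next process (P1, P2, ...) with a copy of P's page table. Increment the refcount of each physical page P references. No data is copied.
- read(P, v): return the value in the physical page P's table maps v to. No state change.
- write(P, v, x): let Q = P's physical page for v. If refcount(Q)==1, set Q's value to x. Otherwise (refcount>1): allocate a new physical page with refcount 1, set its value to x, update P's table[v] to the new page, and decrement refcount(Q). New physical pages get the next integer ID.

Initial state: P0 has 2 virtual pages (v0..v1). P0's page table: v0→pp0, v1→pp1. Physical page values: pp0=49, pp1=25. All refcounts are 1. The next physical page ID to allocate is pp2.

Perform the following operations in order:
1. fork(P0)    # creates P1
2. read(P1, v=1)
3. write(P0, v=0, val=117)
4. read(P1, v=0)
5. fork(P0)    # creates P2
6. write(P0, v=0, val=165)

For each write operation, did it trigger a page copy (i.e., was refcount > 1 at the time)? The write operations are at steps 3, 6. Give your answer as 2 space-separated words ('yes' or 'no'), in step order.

Op 1: fork(P0) -> P1. 2 ppages; refcounts: pp0:2 pp1:2
Op 2: read(P1, v1) -> 25. No state change.
Op 3: write(P0, v0, 117). refcount(pp0)=2>1 -> COPY to pp2. 3 ppages; refcounts: pp0:1 pp1:2 pp2:1
Op 4: read(P1, v0) -> 49. No state change.
Op 5: fork(P0) -> P2. 3 ppages; refcounts: pp0:1 pp1:3 pp2:2
Op 6: write(P0, v0, 165). refcount(pp2)=2>1 -> COPY to pp3. 4 ppages; refcounts: pp0:1 pp1:3 pp2:1 pp3:1

yes yes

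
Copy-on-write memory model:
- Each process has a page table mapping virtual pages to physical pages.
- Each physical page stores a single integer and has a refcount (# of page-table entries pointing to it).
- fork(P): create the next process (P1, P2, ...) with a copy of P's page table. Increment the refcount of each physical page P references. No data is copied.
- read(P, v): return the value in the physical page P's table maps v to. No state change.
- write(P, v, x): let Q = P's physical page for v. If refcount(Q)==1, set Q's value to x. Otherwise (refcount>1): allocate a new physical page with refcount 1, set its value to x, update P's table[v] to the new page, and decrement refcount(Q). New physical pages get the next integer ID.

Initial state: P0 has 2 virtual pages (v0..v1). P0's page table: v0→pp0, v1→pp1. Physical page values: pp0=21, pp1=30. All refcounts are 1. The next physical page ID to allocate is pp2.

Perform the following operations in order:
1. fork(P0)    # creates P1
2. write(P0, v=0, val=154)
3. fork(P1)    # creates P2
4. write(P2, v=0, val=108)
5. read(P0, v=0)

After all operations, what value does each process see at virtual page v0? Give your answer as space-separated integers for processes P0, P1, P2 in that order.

Op 1: fork(P0) -> P1. 2 ppages; refcounts: pp0:2 pp1:2
Op 2: write(P0, v0, 154). refcount(pp0)=2>1 -> COPY to pp2. 3 ppages; refcounts: pp0:1 pp1:2 pp2:1
Op 3: fork(P1) -> P2. 3 ppages; refcounts: pp0:2 pp1:3 pp2:1
Op 4: write(P2, v0, 108). refcount(pp0)=2>1 -> COPY to pp3. 4 ppages; refcounts: pp0:1 pp1:3 pp2:1 pp3:1
Op 5: read(P0, v0) -> 154. No state change.
P0: v0 -> pp2 = 154
P1: v0 -> pp0 = 21
P2: v0 -> pp3 = 108

Answer: 154 21 108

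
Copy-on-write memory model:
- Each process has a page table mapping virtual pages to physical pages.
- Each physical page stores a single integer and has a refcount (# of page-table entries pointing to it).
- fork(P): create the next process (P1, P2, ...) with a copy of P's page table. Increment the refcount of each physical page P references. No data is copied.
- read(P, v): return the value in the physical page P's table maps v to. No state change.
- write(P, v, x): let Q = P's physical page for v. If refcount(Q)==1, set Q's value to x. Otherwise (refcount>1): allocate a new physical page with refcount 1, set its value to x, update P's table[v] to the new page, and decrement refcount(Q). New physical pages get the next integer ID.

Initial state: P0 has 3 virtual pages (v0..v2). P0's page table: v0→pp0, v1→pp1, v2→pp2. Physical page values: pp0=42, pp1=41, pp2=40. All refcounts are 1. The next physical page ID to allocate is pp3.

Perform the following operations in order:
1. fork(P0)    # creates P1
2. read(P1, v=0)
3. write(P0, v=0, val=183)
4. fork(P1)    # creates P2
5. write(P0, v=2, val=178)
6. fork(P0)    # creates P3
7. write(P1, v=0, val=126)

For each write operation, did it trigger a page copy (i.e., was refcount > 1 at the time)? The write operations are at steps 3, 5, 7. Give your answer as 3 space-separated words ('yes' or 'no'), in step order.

Op 1: fork(P0) -> P1. 3 ppages; refcounts: pp0:2 pp1:2 pp2:2
Op 2: read(P1, v0) -> 42. No state change.
Op 3: write(P0, v0, 183). refcount(pp0)=2>1 -> COPY to pp3. 4 ppages; refcounts: pp0:1 pp1:2 pp2:2 pp3:1
Op 4: fork(P1) -> P2. 4 ppages; refcounts: pp0:2 pp1:3 pp2:3 pp3:1
Op 5: write(P0, v2, 178). refcount(pp2)=3>1 -> COPY to pp4. 5 ppages; refcounts: pp0:2 pp1:3 pp2:2 pp3:1 pp4:1
Op 6: fork(P0) -> P3. 5 ppages; refcounts: pp0:2 pp1:4 pp2:2 pp3:2 pp4:2
Op 7: write(P1, v0, 126). refcount(pp0)=2>1 -> COPY to pp5. 6 ppages; refcounts: pp0:1 pp1:4 pp2:2 pp3:2 pp4:2 pp5:1

yes yes yes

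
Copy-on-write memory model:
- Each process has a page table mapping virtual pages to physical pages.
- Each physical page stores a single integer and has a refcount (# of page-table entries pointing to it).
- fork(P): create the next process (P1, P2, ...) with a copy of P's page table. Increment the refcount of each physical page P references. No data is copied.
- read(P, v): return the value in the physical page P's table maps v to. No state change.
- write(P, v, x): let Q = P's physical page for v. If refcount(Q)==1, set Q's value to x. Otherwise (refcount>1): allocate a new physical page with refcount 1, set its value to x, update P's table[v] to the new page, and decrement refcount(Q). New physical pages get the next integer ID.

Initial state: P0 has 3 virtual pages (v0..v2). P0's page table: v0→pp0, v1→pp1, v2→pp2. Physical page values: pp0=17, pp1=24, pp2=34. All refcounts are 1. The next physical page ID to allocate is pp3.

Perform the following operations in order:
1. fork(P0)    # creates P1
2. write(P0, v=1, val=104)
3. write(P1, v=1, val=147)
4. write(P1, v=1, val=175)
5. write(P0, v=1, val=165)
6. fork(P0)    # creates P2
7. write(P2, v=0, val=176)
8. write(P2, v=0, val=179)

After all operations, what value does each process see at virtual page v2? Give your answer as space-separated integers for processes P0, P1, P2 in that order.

Op 1: fork(P0) -> P1. 3 ppages; refcounts: pp0:2 pp1:2 pp2:2
Op 2: write(P0, v1, 104). refcount(pp1)=2>1 -> COPY to pp3. 4 ppages; refcounts: pp0:2 pp1:1 pp2:2 pp3:1
Op 3: write(P1, v1, 147). refcount(pp1)=1 -> write in place. 4 ppages; refcounts: pp0:2 pp1:1 pp2:2 pp3:1
Op 4: write(P1, v1, 175). refcount(pp1)=1 -> write in place. 4 ppages; refcounts: pp0:2 pp1:1 pp2:2 pp3:1
Op 5: write(P0, v1, 165). refcount(pp3)=1 -> write in place. 4 ppages; refcounts: pp0:2 pp1:1 pp2:2 pp3:1
Op 6: fork(P0) -> P2. 4 ppages; refcounts: pp0:3 pp1:1 pp2:3 pp3:2
Op 7: write(P2, v0, 176). refcount(pp0)=3>1 -> COPY to pp4. 5 ppages; refcounts: pp0:2 pp1:1 pp2:3 pp3:2 pp4:1
Op 8: write(P2, v0, 179). refcount(pp4)=1 -> write in place. 5 ppages; refcounts: pp0:2 pp1:1 pp2:3 pp3:2 pp4:1
P0: v2 -> pp2 = 34
P1: v2 -> pp2 = 34
P2: v2 -> pp2 = 34

Answer: 34 34 34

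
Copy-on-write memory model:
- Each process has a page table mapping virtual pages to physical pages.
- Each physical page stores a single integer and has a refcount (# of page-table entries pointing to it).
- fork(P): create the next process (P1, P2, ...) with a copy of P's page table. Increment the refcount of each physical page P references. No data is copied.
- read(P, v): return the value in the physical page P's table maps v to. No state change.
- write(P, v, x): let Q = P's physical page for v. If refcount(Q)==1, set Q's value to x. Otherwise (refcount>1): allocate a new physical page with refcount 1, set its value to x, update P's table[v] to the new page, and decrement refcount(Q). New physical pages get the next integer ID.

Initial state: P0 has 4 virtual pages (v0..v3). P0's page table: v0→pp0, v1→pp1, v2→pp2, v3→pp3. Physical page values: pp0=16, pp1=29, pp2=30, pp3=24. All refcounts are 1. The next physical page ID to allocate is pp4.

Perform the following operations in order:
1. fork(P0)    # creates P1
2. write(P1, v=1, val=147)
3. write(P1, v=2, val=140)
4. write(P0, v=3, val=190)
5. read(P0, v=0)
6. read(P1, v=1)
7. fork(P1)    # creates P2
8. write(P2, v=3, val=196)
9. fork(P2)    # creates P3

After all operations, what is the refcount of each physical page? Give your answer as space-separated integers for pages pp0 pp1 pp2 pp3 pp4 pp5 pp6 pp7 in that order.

Answer: 4 1 1 1 3 3 1 2

Derivation:
Op 1: fork(P0) -> P1. 4 ppages; refcounts: pp0:2 pp1:2 pp2:2 pp3:2
Op 2: write(P1, v1, 147). refcount(pp1)=2>1 -> COPY to pp4. 5 ppages; refcounts: pp0:2 pp1:1 pp2:2 pp3:2 pp4:1
Op 3: write(P1, v2, 140). refcount(pp2)=2>1 -> COPY to pp5. 6 ppages; refcounts: pp0:2 pp1:1 pp2:1 pp3:2 pp4:1 pp5:1
Op 4: write(P0, v3, 190). refcount(pp3)=2>1 -> COPY to pp6. 7 ppages; refcounts: pp0:2 pp1:1 pp2:1 pp3:1 pp4:1 pp5:1 pp6:1
Op 5: read(P0, v0) -> 16. No state change.
Op 6: read(P1, v1) -> 147. No state change.
Op 7: fork(P1) -> P2. 7 ppages; refcounts: pp0:3 pp1:1 pp2:1 pp3:2 pp4:2 pp5:2 pp6:1
Op 8: write(P2, v3, 196). refcount(pp3)=2>1 -> COPY to pp7. 8 ppages; refcounts: pp0:3 pp1:1 pp2:1 pp3:1 pp4:2 pp5:2 pp6:1 pp7:1
Op 9: fork(P2) -> P3. 8 ppages; refcounts: pp0:4 pp1:1 pp2:1 pp3:1 pp4:3 pp5:3 pp6:1 pp7:2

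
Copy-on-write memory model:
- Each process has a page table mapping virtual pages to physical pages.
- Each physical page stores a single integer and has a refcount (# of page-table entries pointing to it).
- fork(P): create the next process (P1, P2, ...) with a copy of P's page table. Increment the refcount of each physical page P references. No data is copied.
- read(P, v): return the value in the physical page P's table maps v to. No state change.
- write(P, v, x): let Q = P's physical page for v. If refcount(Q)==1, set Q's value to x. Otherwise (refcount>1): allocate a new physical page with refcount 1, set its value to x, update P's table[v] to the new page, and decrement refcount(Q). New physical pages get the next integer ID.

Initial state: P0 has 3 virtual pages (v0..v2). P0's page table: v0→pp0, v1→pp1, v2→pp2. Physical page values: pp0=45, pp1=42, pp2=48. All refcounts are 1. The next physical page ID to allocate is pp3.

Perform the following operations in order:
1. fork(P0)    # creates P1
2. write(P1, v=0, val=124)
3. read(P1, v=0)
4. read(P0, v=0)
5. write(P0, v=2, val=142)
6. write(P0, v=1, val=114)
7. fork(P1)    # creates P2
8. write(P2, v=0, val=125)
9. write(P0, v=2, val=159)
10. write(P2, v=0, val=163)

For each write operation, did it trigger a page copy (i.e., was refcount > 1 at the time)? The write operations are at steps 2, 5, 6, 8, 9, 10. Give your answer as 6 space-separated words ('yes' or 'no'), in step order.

Op 1: fork(P0) -> P1. 3 ppages; refcounts: pp0:2 pp1:2 pp2:2
Op 2: write(P1, v0, 124). refcount(pp0)=2>1 -> COPY to pp3. 4 ppages; refcounts: pp0:1 pp1:2 pp2:2 pp3:1
Op 3: read(P1, v0) -> 124. No state change.
Op 4: read(P0, v0) -> 45. No state change.
Op 5: write(P0, v2, 142). refcount(pp2)=2>1 -> COPY to pp4. 5 ppages; refcounts: pp0:1 pp1:2 pp2:1 pp3:1 pp4:1
Op 6: write(P0, v1, 114). refcount(pp1)=2>1 -> COPY to pp5. 6 ppages; refcounts: pp0:1 pp1:1 pp2:1 pp3:1 pp4:1 pp5:1
Op 7: fork(P1) -> P2. 6 ppages; refcounts: pp0:1 pp1:2 pp2:2 pp3:2 pp4:1 pp5:1
Op 8: write(P2, v0, 125). refcount(pp3)=2>1 -> COPY to pp6. 7 ppages; refcounts: pp0:1 pp1:2 pp2:2 pp3:1 pp4:1 pp5:1 pp6:1
Op 9: write(P0, v2, 159). refcount(pp4)=1 -> write in place. 7 ppages; refcounts: pp0:1 pp1:2 pp2:2 pp3:1 pp4:1 pp5:1 pp6:1
Op 10: write(P2, v0, 163). refcount(pp6)=1 -> write in place. 7 ppages; refcounts: pp0:1 pp1:2 pp2:2 pp3:1 pp4:1 pp5:1 pp6:1

yes yes yes yes no no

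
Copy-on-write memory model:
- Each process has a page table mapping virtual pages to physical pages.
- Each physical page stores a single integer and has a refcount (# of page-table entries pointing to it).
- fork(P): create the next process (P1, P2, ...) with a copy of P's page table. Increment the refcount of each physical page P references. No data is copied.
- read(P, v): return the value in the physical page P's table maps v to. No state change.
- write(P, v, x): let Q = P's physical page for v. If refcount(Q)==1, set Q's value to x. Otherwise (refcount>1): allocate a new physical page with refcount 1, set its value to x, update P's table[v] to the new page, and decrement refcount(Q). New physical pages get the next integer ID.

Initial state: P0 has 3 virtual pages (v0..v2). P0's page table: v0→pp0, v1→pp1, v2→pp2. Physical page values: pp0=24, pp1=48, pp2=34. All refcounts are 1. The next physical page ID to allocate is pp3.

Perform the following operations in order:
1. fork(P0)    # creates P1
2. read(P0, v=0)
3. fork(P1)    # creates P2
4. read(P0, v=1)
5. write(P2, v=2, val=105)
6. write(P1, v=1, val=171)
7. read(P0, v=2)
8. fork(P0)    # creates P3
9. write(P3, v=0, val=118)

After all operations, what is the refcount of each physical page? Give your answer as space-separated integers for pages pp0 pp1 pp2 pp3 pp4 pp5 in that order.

Answer: 3 3 3 1 1 1

Derivation:
Op 1: fork(P0) -> P1. 3 ppages; refcounts: pp0:2 pp1:2 pp2:2
Op 2: read(P0, v0) -> 24. No state change.
Op 3: fork(P1) -> P2. 3 ppages; refcounts: pp0:3 pp1:3 pp2:3
Op 4: read(P0, v1) -> 48. No state change.
Op 5: write(P2, v2, 105). refcount(pp2)=3>1 -> COPY to pp3. 4 ppages; refcounts: pp0:3 pp1:3 pp2:2 pp3:1
Op 6: write(P1, v1, 171). refcount(pp1)=3>1 -> COPY to pp4. 5 ppages; refcounts: pp0:3 pp1:2 pp2:2 pp3:1 pp4:1
Op 7: read(P0, v2) -> 34. No state change.
Op 8: fork(P0) -> P3. 5 ppages; refcounts: pp0:4 pp1:3 pp2:3 pp3:1 pp4:1
Op 9: write(P3, v0, 118). refcount(pp0)=4>1 -> COPY to pp5. 6 ppages; refcounts: pp0:3 pp1:3 pp2:3 pp3:1 pp4:1 pp5:1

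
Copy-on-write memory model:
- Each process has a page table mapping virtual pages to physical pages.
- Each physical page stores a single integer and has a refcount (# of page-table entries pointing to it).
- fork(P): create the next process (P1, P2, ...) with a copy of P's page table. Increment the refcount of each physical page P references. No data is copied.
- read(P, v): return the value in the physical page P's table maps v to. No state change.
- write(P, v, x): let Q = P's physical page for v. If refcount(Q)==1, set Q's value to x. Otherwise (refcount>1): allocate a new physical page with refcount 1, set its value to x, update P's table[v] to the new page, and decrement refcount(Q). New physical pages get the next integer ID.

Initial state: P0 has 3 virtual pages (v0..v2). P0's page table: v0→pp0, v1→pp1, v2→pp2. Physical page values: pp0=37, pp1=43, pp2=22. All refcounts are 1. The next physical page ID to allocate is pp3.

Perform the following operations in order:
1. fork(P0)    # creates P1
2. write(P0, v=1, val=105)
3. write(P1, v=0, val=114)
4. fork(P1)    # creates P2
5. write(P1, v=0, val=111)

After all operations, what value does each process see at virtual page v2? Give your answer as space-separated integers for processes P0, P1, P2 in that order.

Answer: 22 22 22

Derivation:
Op 1: fork(P0) -> P1. 3 ppages; refcounts: pp0:2 pp1:2 pp2:2
Op 2: write(P0, v1, 105). refcount(pp1)=2>1 -> COPY to pp3. 4 ppages; refcounts: pp0:2 pp1:1 pp2:2 pp3:1
Op 3: write(P1, v0, 114). refcount(pp0)=2>1 -> COPY to pp4. 5 ppages; refcounts: pp0:1 pp1:1 pp2:2 pp3:1 pp4:1
Op 4: fork(P1) -> P2. 5 ppages; refcounts: pp0:1 pp1:2 pp2:3 pp3:1 pp4:2
Op 5: write(P1, v0, 111). refcount(pp4)=2>1 -> COPY to pp5. 6 ppages; refcounts: pp0:1 pp1:2 pp2:3 pp3:1 pp4:1 pp5:1
P0: v2 -> pp2 = 22
P1: v2 -> pp2 = 22
P2: v2 -> pp2 = 22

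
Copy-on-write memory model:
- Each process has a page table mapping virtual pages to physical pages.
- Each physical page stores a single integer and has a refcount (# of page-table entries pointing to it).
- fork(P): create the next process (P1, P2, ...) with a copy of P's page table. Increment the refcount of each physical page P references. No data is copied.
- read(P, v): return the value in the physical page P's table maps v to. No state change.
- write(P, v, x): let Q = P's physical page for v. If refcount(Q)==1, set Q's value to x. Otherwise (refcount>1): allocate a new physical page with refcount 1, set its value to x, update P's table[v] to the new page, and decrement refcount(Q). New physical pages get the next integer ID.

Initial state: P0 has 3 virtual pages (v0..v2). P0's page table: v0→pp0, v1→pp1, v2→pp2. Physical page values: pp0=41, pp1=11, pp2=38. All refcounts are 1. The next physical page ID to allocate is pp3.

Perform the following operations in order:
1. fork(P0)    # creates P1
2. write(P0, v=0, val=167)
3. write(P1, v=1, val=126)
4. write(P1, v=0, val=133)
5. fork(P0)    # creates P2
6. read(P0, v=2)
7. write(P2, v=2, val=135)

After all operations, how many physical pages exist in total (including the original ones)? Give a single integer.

Op 1: fork(P0) -> P1. 3 ppages; refcounts: pp0:2 pp1:2 pp2:2
Op 2: write(P0, v0, 167). refcount(pp0)=2>1 -> COPY to pp3. 4 ppages; refcounts: pp0:1 pp1:2 pp2:2 pp3:1
Op 3: write(P1, v1, 126). refcount(pp1)=2>1 -> COPY to pp4. 5 ppages; refcounts: pp0:1 pp1:1 pp2:2 pp3:1 pp4:1
Op 4: write(P1, v0, 133). refcount(pp0)=1 -> write in place. 5 ppages; refcounts: pp0:1 pp1:1 pp2:2 pp3:1 pp4:1
Op 5: fork(P0) -> P2. 5 ppages; refcounts: pp0:1 pp1:2 pp2:3 pp3:2 pp4:1
Op 6: read(P0, v2) -> 38. No state change.
Op 7: write(P2, v2, 135). refcount(pp2)=3>1 -> COPY to pp5. 6 ppages; refcounts: pp0:1 pp1:2 pp2:2 pp3:2 pp4:1 pp5:1

Answer: 6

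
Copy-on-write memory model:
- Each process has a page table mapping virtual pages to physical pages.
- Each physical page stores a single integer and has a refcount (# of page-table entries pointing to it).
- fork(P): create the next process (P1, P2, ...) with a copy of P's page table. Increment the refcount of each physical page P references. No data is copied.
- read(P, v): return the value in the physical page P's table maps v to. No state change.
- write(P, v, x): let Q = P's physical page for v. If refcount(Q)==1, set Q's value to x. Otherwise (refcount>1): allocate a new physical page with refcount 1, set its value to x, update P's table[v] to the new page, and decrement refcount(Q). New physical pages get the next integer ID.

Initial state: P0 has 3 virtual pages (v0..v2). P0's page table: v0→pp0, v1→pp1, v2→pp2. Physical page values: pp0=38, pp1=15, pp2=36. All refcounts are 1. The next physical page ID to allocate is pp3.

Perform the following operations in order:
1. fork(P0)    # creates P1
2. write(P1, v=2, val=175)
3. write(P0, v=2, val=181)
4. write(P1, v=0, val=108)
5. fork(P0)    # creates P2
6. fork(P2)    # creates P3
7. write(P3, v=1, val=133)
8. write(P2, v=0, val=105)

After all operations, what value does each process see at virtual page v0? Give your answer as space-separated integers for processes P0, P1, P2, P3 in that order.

Answer: 38 108 105 38

Derivation:
Op 1: fork(P0) -> P1. 3 ppages; refcounts: pp0:2 pp1:2 pp2:2
Op 2: write(P1, v2, 175). refcount(pp2)=2>1 -> COPY to pp3. 4 ppages; refcounts: pp0:2 pp1:2 pp2:1 pp3:1
Op 3: write(P0, v2, 181). refcount(pp2)=1 -> write in place. 4 ppages; refcounts: pp0:2 pp1:2 pp2:1 pp3:1
Op 4: write(P1, v0, 108). refcount(pp0)=2>1 -> COPY to pp4. 5 ppages; refcounts: pp0:1 pp1:2 pp2:1 pp3:1 pp4:1
Op 5: fork(P0) -> P2. 5 ppages; refcounts: pp0:2 pp1:3 pp2:2 pp3:1 pp4:1
Op 6: fork(P2) -> P3. 5 ppages; refcounts: pp0:3 pp1:4 pp2:3 pp3:1 pp4:1
Op 7: write(P3, v1, 133). refcount(pp1)=4>1 -> COPY to pp5. 6 ppages; refcounts: pp0:3 pp1:3 pp2:3 pp3:1 pp4:1 pp5:1
Op 8: write(P2, v0, 105). refcount(pp0)=3>1 -> COPY to pp6. 7 ppages; refcounts: pp0:2 pp1:3 pp2:3 pp3:1 pp4:1 pp5:1 pp6:1
P0: v0 -> pp0 = 38
P1: v0 -> pp4 = 108
P2: v0 -> pp6 = 105
P3: v0 -> pp0 = 38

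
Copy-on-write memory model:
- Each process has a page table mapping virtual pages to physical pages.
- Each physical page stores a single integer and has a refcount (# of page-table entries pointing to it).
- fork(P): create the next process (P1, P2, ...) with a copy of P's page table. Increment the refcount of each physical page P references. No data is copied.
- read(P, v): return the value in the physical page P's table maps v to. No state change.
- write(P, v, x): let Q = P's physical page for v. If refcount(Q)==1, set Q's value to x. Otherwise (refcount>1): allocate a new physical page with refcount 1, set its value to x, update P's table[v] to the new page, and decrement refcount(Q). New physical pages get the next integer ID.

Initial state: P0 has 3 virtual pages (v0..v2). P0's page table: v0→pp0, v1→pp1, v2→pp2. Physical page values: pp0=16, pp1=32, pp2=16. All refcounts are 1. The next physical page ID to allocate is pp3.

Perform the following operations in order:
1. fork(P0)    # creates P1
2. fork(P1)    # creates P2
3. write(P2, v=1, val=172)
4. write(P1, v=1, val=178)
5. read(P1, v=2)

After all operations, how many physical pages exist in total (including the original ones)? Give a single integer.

Op 1: fork(P0) -> P1. 3 ppages; refcounts: pp0:2 pp1:2 pp2:2
Op 2: fork(P1) -> P2. 3 ppages; refcounts: pp0:3 pp1:3 pp2:3
Op 3: write(P2, v1, 172). refcount(pp1)=3>1 -> COPY to pp3. 4 ppages; refcounts: pp0:3 pp1:2 pp2:3 pp3:1
Op 4: write(P1, v1, 178). refcount(pp1)=2>1 -> COPY to pp4. 5 ppages; refcounts: pp0:3 pp1:1 pp2:3 pp3:1 pp4:1
Op 5: read(P1, v2) -> 16. No state change.

Answer: 5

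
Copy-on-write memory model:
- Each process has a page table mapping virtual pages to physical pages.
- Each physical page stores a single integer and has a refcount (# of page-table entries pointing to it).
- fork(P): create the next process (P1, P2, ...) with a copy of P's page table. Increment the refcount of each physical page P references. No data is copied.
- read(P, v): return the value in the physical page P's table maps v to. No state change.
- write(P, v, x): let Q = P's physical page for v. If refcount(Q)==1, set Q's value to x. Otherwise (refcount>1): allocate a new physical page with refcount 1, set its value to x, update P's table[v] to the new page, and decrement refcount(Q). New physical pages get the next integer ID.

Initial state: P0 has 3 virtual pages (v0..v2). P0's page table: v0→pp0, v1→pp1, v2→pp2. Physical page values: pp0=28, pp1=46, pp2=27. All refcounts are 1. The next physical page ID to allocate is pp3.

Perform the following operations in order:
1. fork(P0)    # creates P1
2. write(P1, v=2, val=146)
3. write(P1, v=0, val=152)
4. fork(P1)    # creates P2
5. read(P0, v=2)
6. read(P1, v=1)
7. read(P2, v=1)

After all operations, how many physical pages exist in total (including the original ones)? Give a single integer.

Op 1: fork(P0) -> P1. 3 ppages; refcounts: pp0:2 pp1:2 pp2:2
Op 2: write(P1, v2, 146). refcount(pp2)=2>1 -> COPY to pp3. 4 ppages; refcounts: pp0:2 pp1:2 pp2:1 pp3:1
Op 3: write(P1, v0, 152). refcount(pp0)=2>1 -> COPY to pp4. 5 ppages; refcounts: pp0:1 pp1:2 pp2:1 pp3:1 pp4:1
Op 4: fork(P1) -> P2. 5 ppages; refcounts: pp0:1 pp1:3 pp2:1 pp3:2 pp4:2
Op 5: read(P0, v2) -> 27. No state change.
Op 6: read(P1, v1) -> 46. No state change.
Op 7: read(P2, v1) -> 46. No state change.

Answer: 5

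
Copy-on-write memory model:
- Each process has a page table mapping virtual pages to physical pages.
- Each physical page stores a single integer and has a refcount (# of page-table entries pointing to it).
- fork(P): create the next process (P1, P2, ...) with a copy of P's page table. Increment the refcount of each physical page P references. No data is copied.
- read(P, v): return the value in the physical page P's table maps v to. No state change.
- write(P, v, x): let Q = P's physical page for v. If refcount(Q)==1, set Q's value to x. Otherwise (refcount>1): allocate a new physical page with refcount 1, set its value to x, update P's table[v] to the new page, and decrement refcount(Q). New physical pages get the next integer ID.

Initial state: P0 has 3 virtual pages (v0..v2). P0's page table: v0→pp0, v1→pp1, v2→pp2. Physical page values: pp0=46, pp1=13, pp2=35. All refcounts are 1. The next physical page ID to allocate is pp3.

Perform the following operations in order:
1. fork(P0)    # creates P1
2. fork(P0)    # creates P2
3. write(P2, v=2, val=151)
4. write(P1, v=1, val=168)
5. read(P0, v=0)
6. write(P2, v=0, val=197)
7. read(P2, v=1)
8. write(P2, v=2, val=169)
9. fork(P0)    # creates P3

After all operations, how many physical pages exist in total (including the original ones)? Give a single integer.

Answer: 6

Derivation:
Op 1: fork(P0) -> P1. 3 ppages; refcounts: pp0:2 pp1:2 pp2:2
Op 2: fork(P0) -> P2. 3 ppages; refcounts: pp0:3 pp1:3 pp2:3
Op 3: write(P2, v2, 151). refcount(pp2)=3>1 -> COPY to pp3. 4 ppages; refcounts: pp0:3 pp1:3 pp2:2 pp3:1
Op 4: write(P1, v1, 168). refcount(pp1)=3>1 -> COPY to pp4. 5 ppages; refcounts: pp0:3 pp1:2 pp2:2 pp3:1 pp4:1
Op 5: read(P0, v0) -> 46. No state change.
Op 6: write(P2, v0, 197). refcount(pp0)=3>1 -> COPY to pp5. 6 ppages; refcounts: pp0:2 pp1:2 pp2:2 pp3:1 pp4:1 pp5:1
Op 7: read(P2, v1) -> 13. No state change.
Op 8: write(P2, v2, 169). refcount(pp3)=1 -> write in place. 6 ppages; refcounts: pp0:2 pp1:2 pp2:2 pp3:1 pp4:1 pp5:1
Op 9: fork(P0) -> P3. 6 ppages; refcounts: pp0:3 pp1:3 pp2:3 pp3:1 pp4:1 pp5:1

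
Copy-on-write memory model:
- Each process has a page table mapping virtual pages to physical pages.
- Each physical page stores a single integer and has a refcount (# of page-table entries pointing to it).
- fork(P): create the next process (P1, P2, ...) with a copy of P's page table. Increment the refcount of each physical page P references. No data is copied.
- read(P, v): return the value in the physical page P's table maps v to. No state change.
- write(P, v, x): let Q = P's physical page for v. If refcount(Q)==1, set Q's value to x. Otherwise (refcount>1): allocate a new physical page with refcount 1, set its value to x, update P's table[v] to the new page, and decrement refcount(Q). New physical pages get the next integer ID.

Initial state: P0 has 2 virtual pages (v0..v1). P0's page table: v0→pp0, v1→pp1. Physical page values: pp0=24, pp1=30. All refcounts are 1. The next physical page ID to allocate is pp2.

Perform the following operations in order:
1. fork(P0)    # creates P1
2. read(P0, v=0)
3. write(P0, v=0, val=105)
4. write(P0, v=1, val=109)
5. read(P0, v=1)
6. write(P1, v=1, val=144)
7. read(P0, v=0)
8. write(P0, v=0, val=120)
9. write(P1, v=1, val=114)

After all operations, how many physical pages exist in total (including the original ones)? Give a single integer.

Answer: 4

Derivation:
Op 1: fork(P0) -> P1. 2 ppages; refcounts: pp0:2 pp1:2
Op 2: read(P0, v0) -> 24. No state change.
Op 3: write(P0, v0, 105). refcount(pp0)=2>1 -> COPY to pp2. 3 ppages; refcounts: pp0:1 pp1:2 pp2:1
Op 4: write(P0, v1, 109). refcount(pp1)=2>1 -> COPY to pp3. 4 ppages; refcounts: pp0:1 pp1:1 pp2:1 pp3:1
Op 5: read(P0, v1) -> 109. No state change.
Op 6: write(P1, v1, 144). refcount(pp1)=1 -> write in place. 4 ppages; refcounts: pp0:1 pp1:1 pp2:1 pp3:1
Op 7: read(P0, v0) -> 105. No state change.
Op 8: write(P0, v0, 120). refcount(pp2)=1 -> write in place. 4 ppages; refcounts: pp0:1 pp1:1 pp2:1 pp3:1
Op 9: write(P1, v1, 114). refcount(pp1)=1 -> write in place. 4 ppages; refcounts: pp0:1 pp1:1 pp2:1 pp3:1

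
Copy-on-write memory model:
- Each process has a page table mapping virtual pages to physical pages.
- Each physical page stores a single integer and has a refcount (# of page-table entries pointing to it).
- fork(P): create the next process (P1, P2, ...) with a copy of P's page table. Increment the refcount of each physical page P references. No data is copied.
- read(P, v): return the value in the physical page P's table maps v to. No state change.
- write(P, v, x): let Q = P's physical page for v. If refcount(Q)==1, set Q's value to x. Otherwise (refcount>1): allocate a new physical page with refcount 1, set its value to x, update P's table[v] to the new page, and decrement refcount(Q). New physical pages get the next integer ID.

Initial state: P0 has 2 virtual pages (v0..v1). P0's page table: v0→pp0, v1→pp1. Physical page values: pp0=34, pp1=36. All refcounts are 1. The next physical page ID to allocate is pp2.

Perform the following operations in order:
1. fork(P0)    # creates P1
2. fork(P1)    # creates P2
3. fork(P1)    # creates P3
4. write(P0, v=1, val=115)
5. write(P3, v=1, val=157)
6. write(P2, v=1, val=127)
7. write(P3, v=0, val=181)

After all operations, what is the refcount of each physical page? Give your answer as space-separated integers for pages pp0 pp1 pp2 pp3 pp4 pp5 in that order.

Op 1: fork(P0) -> P1. 2 ppages; refcounts: pp0:2 pp1:2
Op 2: fork(P1) -> P2. 2 ppages; refcounts: pp0:3 pp1:3
Op 3: fork(P1) -> P3. 2 ppages; refcounts: pp0:4 pp1:4
Op 4: write(P0, v1, 115). refcount(pp1)=4>1 -> COPY to pp2. 3 ppages; refcounts: pp0:4 pp1:3 pp2:1
Op 5: write(P3, v1, 157). refcount(pp1)=3>1 -> COPY to pp3. 4 ppages; refcounts: pp0:4 pp1:2 pp2:1 pp3:1
Op 6: write(P2, v1, 127). refcount(pp1)=2>1 -> COPY to pp4. 5 ppages; refcounts: pp0:4 pp1:1 pp2:1 pp3:1 pp4:1
Op 7: write(P3, v0, 181). refcount(pp0)=4>1 -> COPY to pp5. 6 ppages; refcounts: pp0:3 pp1:1 pp2:1 pp3:1 pp4:1 pp5:1

Answer: 3 1 1 1 1 1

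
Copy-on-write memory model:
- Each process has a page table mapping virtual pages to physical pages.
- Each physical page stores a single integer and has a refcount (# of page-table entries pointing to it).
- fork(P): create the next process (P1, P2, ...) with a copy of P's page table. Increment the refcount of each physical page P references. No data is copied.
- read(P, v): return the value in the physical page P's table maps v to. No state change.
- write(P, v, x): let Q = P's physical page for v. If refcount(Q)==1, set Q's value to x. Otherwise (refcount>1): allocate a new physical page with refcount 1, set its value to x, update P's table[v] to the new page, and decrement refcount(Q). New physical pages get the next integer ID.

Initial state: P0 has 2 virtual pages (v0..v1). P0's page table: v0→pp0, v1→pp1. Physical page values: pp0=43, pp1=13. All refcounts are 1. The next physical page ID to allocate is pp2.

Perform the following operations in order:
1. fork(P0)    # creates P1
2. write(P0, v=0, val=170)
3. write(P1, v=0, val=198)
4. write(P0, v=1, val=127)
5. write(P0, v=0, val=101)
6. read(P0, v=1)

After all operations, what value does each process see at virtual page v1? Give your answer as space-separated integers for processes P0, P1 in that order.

Op 1: fork(P0) -> P1. 2 ppages; refcounts: pp0:2 pp1:2
Op 2: write(P0, v0, 170). refcount(pp0)=2>1 -> COPY to pp2. 3 ppages; refcounts: pp0:1 pp1:2 pp2:1
Op 3: write(P1, v0, 198). refcount(pp0)=1 -> write in place. 3 ppages; refcounts: pp0:1 pp1:2 pp2:1
Op 4: write(P0, v1, 127). refcount(pp1)=2>1 -> COPY to pp3. 4 ppages; refcounts: pp0:1 pp1:1 pp2:1 pp3:1
Op 5: write(P0, v0, 101). refcount(pp2)=1 -> write in place. 4 ppages; refcounts: pp0:1 pp1:1 pp2:1 pp3:1
Op 6: read(P0, v1) -> 127. No state change.
P0: v1 -> pp3 = 127
P1: v1 -> pp1 = 13

Answer: 127 13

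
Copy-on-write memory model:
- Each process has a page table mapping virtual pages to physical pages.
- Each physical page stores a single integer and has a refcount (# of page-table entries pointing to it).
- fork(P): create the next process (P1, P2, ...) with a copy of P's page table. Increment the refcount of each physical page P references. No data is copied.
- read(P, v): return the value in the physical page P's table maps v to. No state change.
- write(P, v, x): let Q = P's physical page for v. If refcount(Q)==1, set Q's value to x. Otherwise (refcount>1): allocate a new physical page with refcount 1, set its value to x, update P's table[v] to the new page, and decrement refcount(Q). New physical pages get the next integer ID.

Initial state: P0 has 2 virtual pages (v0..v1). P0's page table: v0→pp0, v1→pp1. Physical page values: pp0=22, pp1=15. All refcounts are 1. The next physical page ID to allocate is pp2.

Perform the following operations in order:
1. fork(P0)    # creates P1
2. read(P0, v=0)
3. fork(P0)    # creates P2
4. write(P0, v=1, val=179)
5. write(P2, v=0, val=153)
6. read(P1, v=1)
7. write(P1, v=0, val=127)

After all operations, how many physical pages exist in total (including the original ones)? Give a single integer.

Op 1: fork(P0) -> P1. 2 ppages; refcounts: pp0:2 pp1:2
Op 2: read(P0, v0) -> 22. No state change.
Op 3: fork(P0) -> P2. 2 ppages; refcounts: pp0:3 pp1:3
Op 4: write(P0, v1, 179). refcount(pp1)=3>1 -> COPY to pp2. 3 ppages; refcounts: pp0:3 pp1:2 pp2:1
Op 5: write(P2, v0, 153). refcount(pp0)=3>1 -> COPY to pp3. 4 ppages; refcounts: pp0:2 pp1:2 pp2:1 pp3:1
Op 6: read(P1, v1) -> 15. No state change.
Op 7: write(P1, v0, 127). refcount(pp0)=2>1 -> COPY to pp4. 5 ppages; refcounts: pp0:1 pp1:2 pp2:1 pp3:1 pp4:1

Answer: 5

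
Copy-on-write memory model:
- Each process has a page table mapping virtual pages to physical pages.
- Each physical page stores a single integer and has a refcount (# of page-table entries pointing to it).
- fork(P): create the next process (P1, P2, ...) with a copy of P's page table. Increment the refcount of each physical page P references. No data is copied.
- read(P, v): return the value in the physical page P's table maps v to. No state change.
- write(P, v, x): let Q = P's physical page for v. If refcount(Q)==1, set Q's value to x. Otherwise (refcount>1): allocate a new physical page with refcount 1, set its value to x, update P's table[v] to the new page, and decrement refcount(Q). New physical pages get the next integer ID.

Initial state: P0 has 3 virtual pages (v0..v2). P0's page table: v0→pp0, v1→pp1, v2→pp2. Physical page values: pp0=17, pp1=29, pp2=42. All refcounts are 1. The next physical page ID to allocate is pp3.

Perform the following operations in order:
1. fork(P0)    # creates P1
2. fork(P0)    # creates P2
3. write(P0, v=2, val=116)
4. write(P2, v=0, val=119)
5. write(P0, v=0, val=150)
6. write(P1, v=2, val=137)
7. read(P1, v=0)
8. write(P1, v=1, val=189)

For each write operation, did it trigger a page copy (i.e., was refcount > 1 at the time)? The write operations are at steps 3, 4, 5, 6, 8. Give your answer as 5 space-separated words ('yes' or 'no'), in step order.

Op 1: fork(P0) -> P1. 3 ppages; refcounts: pp0:2 pp1:2 pp2:2
Op 2: fork(P0) -> P2. 3 ppages; refcounts: pp0:3 pp1:3 pp2:3
Op 3: write(P0, v2, 116). refcount(pp2)=3>1 -> COPY to pp3. 4 ppages; refcounts: pp0:3 pp1:3 pp2:2 pp3:1
Op 4: write(P2, v0, 119). refcount(pp0)=3>1 -> COPY to pp4. 5 ppages; refcounts: pp0:2 pp1:3 pp2:2 pp3:1 pp4:1
Op 5: write(P0, v0, 150). refcount(pp0)=2>1 -> COPY to pp5. 6 ppages; refcounts: pp0:1 pp1:3 pp2:2 pp3:1 pp4:1 pp5:1
Op 6: write(P1, v2, 137). refcount(pp2)=2>1 -> COPY to pp6. 7 ppages; refcounts: pp0:1 pp1:3 pp2:1 pp3:1 pp4:1 pp5:1 pp6:1
Op 7: read(P1, v0) -> 17. No state change.
Op 8: write(P1, v1, 189). refcount(pp1)=3>1 -> COPY to pp7. 8 ppages; refcounts: pp0:1 pp1:2 pp2:1 pp3:1 pp4:1 pp5:1 pp6:1 pp7:1

yes yes yes yes yes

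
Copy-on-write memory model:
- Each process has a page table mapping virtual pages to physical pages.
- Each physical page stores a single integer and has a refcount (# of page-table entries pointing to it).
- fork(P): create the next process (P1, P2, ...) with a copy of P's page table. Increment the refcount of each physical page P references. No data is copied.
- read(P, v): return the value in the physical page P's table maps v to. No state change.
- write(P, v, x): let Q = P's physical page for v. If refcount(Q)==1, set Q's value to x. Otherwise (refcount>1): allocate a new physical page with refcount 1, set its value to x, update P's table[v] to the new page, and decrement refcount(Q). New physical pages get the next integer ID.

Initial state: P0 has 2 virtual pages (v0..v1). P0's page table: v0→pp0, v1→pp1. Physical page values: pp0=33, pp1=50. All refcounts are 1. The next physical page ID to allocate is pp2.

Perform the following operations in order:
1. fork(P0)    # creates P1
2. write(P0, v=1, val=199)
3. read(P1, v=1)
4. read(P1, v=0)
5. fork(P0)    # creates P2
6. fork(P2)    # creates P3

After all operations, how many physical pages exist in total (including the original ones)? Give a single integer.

Op 1: fork(P0) -> P1. 2 ppages; refcounts: pp0:2 pp1:2
Op 2: write(P0, v1, 199). refcount(pp1)=2>1 -> COPY to pp2. 3 ppages; refcounts: pp0:2 pp1:1 pp2:1
Op 3: read(P1, v1) -> 50. No state change.
Op 4: read(P1, v0) -> 33. No state change.
Op 5: fork(P0) -> P2. 3 ppages; refcounts: pp0:3 pp1:1 pp2:2
Op 6: fork(P2) -> P3. 3 ppages; refcounts: pp0:4 pp1:1 pp2:3

Answer: 3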